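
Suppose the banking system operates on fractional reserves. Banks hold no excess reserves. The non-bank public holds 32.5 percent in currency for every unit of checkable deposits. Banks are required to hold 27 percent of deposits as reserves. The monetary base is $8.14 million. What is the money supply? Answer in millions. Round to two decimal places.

$18.13 million

The money multiplier is m = (1 + c) / (rr + c) = (1 + 0.325) / (0.27 + 0.325) ≈ 2.2269.
So M = m × MB = 2.2269 × 8.14 ≈ 18.127 million.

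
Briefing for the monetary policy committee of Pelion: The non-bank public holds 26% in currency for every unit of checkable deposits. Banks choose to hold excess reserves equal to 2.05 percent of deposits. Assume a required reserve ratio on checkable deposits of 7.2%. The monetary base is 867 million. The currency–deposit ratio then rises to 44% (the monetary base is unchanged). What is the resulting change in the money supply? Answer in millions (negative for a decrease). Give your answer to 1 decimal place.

-754.5 million

Initially m₁ = (1 + 0.26) / (0.072 + 0.0205 + 0.26) ≈ 3.57447, so M₁ = 3.57447 × 867 ≈ 3099.0655 million.
After the change m₂ = (1 + 0.44) / (0.072 + 0.0205 + 0.44) ≈ 2.70423, so M₂ = 2.70423 × 867 ≈ 2344.5674 million.
ΔM = M₂ − M₁ = 2344.5674 − 3099.0655 = -754.4981 million.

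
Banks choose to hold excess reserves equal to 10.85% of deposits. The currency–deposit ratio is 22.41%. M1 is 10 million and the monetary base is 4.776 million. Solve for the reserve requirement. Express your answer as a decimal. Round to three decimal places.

0.252

Using m = M/MB = 10/4.776 ≈ 2.093802. Since m = (1 + c)/(c + rr + e), the denominator satisfies c + rr + e = (1 + c)/m = (1 + 0.2241) / 2.093802 ≈ 0.584630.
With c = 0.2241 and e = 0.1085, the reserve requirement is 0.584630 − 0.2241 − 0.1085 = 0.25203.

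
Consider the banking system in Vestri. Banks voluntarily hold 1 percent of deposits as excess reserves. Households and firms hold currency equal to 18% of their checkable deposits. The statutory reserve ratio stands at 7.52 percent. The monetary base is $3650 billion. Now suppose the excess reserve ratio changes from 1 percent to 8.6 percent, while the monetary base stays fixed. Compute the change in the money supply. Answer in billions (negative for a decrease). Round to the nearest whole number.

-3617 billion

Initially m₁ = (1 + 0.18) / (0.0752 + 0.01 + 0.18) ≈ 4.44947, so M₁ = 4.44947 × 3650 = 16240.5655 billion.
After the change m₂ = (1 + 0.18) / (0.0752 + 0.086 + 0.18) ≈ 3.45838, so M₂ = 3.45838 × 3650 = 12623.087 billion.
ΔM = M₂ − M₁ = 12623.087 − 16240.5655 = -3617.4785 billion.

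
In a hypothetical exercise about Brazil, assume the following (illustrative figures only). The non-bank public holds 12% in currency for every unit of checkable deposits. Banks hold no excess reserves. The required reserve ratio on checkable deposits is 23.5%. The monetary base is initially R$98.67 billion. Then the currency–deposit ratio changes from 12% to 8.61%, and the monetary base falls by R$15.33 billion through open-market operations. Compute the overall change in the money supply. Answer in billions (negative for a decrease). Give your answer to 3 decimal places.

Before: m₁ = (1 + 0.12) / (0.235 + 0.12) ≈ 3.154930, MB₁ = 98.67, so M₁ = 3.154930 × 98.67 ≈ 311.2969 billion.
After: m₂ = (1 + 0.0861) / (0.235 + 0.0861) ≈ 3.382435, MB₂ = 98.67 − 15.33 = 83.34, so M₂ = 3.382435 × 83.34 ≈ 281.8921 billion.
ΔM = M₂ − M₁ = 281.8921 − 311.2969 = -29.4048 billion.

-29.405 billion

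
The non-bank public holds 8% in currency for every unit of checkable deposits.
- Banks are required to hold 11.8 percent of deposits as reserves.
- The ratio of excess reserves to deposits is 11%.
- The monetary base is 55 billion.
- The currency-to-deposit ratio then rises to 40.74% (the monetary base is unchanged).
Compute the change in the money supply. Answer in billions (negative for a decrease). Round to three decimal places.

Initially m₁ = (1 + 0.08) / (0.118 + 0.11 + 0.08) ≈ 3.506494, so M₁ = 3.506494 × 55 ≈ 192.8572 billion.
After the change m₂ = (1 + 0.4074) / (0.118 + 0.11 + 0.4074) ≈ 2.214983, so M₂ = 2.214983 × 55 ≈ 121.8241 billion.
ΔM = M₂ − M₁ = 121.8241 − 192.8572 = -71.0331 billion.

-71.033 billion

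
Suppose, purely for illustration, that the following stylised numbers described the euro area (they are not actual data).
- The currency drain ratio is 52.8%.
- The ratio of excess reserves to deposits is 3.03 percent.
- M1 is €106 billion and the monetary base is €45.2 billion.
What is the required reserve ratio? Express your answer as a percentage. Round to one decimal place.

9.3%

Using m = M/MB = 106/45.2 ≈ 2.345133. Since m = (1 + c)/(c + rr + e), the denominator satisfies c + rr + e = (1 + c)/m = (1 + 0.528) / 2.345133 ≈ 0.651562.
With c = 0.528 and e = 0.0303, the required reserve ratio is 0.651562 − 0.528 − 0.0303 = 0.093262.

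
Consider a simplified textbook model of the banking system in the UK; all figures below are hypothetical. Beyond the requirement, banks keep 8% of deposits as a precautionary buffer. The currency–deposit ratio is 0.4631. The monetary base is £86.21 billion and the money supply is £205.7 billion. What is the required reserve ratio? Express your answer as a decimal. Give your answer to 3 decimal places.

0.070

Using m = M/MB = 205.7/86.21 ≈ 2.386034. Since m = (1 + c)/(c + rr + e), the denominator satisfies c + rr + e = (1 + c)/m = (1 + 0.4631) / 2.386034 ≈ 0.613193.
With c = 0.4631 and e = 0.08, the required reserve ratio is 0.613193 − 0.4631 − 0.08 = 0.070093.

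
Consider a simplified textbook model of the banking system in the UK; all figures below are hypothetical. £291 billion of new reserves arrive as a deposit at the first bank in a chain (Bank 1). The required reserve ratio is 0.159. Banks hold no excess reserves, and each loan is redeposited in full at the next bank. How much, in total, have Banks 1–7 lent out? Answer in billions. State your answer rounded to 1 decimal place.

£1081.2 billion

Bank i lends (1 − rr)^i of the original deposit: Bank 1 lends 291·0.8410 = 244.7310, Bank 2 lends 291·0.8410² ≈ 205.8188, and so on.
Summing a geometric series: total = 291·[0.8410·(1 − 0.8410^7) / (1 − 0.8410)] ≈ 1081.1904 billion.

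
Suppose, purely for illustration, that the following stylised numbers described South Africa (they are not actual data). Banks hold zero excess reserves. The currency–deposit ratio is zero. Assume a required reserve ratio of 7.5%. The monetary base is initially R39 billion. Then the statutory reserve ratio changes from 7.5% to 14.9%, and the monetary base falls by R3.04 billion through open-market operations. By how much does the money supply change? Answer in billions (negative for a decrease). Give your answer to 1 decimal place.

-278.7 billion

Before: m₁ = 1 / (0.075) ≈ 13.3333, MB₁ = 39, so M₁ = 13.3333 × 39 = 519.9987 billion.
After: m₂ = 1 / (0.149) ≈ 6.7114, MB₂ = 39 − 3.04 = 35.96, so M₂ = 6.7114 × 35.96 ≈ 241.3419 billion.
ΔM = M₂ − M₁ = 241.3419 − 519.9987 = -278.6568 billion.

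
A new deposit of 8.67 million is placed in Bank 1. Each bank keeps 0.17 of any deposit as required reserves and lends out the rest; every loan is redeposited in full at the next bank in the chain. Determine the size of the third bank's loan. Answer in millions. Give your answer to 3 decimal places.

4.957 million

Each bank lends a fraction (1 − rr) = 0.8300 of the deposit it receives, so Bank 3 receives 8.67·0.8300^2 and lends 8.67·0.8300^3 ≈ 4.9574 million.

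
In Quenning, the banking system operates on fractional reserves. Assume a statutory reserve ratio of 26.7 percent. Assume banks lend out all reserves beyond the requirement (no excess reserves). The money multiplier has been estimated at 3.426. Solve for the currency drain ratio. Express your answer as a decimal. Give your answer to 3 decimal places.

Using m = 3.426. From m = (1 + c)/(c + rr + e), rearranging gives 1 + c = m·(c + rr + e), so c·(1 − m) = m·(rr + e) − 1.
Hence c = [m·(rr + e) − 1]/(1 − m) = [3.426 × (0.267 + 0) − 1] / (1 − 3.426) ≈ 0.035143.

0.035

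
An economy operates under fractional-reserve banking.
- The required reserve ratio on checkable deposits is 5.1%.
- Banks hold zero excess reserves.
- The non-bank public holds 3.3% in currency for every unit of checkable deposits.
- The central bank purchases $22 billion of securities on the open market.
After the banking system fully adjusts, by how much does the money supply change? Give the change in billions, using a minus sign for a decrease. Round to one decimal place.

$270.5 billion

The money multiplier is m = (1 + c) / (rr + c) = (1 + 0.033) / (0.051 + 0.033) ≈ 12.2976.
The purchase adds 22 billion of base, so ΔM = m × ΔMB = 12.2976 × (+22) = 270.5472 billion.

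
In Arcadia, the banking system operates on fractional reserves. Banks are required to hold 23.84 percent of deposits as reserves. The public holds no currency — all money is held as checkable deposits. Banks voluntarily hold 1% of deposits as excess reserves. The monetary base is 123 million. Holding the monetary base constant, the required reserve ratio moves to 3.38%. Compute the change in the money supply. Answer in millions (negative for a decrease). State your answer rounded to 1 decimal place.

Initially m₁ = 1 / (0.2384 + 0.01) ≈ 4.02576, so M₁ = 4.02576 × 123 ≈ 495.1685 million.
After the change m₂ = 1 / (0.0338 + 0.01) ≈ 22.83105, so M₂ = 22.83105 × 123 ≈ 2808.2192 million.
ΔM = M₂ − M₁ = 2808.2192 − 495.1685 = 2313.0507 million.

2313.1 million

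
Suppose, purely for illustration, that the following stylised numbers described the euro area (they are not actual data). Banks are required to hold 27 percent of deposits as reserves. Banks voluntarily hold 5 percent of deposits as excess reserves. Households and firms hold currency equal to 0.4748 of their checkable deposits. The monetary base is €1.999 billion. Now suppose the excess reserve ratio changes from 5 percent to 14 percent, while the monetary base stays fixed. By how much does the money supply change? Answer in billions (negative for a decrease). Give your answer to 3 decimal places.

Initially m₁ = (1 + 0.4748) / (0.27 + 0.05 + 0.4748) ≈ 1.85556, so M₁ = 1.85556 × 1.999 ≈ 3.7093 billion.
After the change m₂ = (1 + 0.4748) / (0.27 + 0.14 + 0.4748) ≈ 1.66682, so M₂ = 1.66682 × 1.999 ≈ 3.332 billion.
ΔM = M₂ − M₁ = 3.332 − 3.7093 = -0.3773 billion.

-0.377 billion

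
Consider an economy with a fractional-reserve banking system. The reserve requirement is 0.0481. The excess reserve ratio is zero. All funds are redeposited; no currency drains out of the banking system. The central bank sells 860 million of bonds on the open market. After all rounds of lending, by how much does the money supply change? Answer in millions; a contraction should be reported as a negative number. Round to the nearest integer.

The simple money multiplier is m = 1/rr = 1/0.0481 ≈ 20.79.
An open-market sale reduces the monetary base by 860 million, so ΔM = m × ΔMB = 20.79 × (−860) = -17879.4 million.

-17879 million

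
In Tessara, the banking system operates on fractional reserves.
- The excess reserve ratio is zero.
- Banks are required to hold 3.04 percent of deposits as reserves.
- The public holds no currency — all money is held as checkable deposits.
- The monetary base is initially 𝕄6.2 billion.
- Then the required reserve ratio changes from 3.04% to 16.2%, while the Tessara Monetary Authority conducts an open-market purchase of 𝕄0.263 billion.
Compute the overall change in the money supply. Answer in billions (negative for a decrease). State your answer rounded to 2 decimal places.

-164.05 billion

Before: m₁ = 1 / (0.0304) ≈ 32.8947, MB₁ = 6.2, so M₁ = 32.8947 × 6.2 ≈ 203.9471 billion.
After: m₂ = 1 / (0.162) ≈ 6.1728, MB₂ = 6.2 + 0.263 = 6.463, so M₂ = 6.1728 × 6.463 ≈ 39.8948 billion.
ΔM = M₂ − M₁ = 39.8948 − 203.9471 = -164.0523 billion.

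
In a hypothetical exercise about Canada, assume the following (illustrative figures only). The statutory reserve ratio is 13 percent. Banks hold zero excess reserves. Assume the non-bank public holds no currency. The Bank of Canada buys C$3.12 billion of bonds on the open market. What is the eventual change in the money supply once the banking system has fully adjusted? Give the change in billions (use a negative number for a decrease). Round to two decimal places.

C$24.00 billion

The simple money multiplier is m = 1/rr = 1/0.13 ≈ 7.6923.
An open-market purchase increases the monetary base by 3.12 billion, so ΔM = m × ΔMB = 7.6923 × 3.12 ≈ 24 billion.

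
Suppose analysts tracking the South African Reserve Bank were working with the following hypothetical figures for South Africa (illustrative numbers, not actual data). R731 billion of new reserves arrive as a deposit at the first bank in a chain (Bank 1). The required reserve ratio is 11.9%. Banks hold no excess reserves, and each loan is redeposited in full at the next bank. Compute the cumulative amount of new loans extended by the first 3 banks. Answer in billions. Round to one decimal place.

Bank i lends (1 − rr)^i of the original deposit: Bank 1 lends 731·0.8810 = 644.0110, Bank 2 lends 731·0.8810² ≈ 567.3737, and so on.
Summing a geometric series: total = 731·[0.8810·(1 − 0.8810^3) / (1 − 0.8810)] ≈ 1711.2409 billion.

R1711.2 billion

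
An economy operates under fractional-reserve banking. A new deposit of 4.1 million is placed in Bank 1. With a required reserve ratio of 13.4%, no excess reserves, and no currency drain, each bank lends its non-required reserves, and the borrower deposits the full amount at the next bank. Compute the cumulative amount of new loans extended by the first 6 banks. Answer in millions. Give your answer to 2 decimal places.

Bank i lends (1 − rr)^i of the original deposit: Bank 1 lends 4.1·0.8660 = 3.5506, Bank 2 lends 4.1·0.8660² ≈ 3.0748, and so on.
Summing a geometric series: total = 4.1·[0.8660·(1 − 0.8660^6) / (1 − 0.8660)] ≈ 15.3206 million.

15.32 million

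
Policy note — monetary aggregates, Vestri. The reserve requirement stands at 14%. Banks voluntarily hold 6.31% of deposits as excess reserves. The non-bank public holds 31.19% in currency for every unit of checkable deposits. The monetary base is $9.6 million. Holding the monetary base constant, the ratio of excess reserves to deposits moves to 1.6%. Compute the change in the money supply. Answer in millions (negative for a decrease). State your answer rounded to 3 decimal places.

Initially m₁ = (1 + 0.3119) / (0.14 + 0.0631 + 0.3119) ≈ 2.54738, so M₁ = 2.54738 × 9.6 ≈ 24.4548 million.
After the change m₂ = (1 + 0.3119) / (0.14 + 0.016 + 0.3119) ≈ 2.80380, so M₂ = 2.80380 × 9.6 ≈ 26.9165 million.
ΔM = M₂ − M₁ = 26.9165 − 24.4548 = 2.4617 million.

$2.462 million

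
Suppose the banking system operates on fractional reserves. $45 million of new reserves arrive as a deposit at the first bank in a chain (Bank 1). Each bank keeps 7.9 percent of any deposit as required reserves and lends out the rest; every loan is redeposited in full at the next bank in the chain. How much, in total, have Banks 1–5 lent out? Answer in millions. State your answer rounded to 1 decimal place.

$177.0 million

Bank i lends (1 − rr)^i of the original deposit: Bank 1 lends 45·0.9210 = 41.4450, Bank 2 lends 45·0.9210² ≈ 38.1708, and so on.
Summing a geometric series: total = 45·[0.9210·(1 − 0.9210^5) / (1 − 0.9210)] ≈ 176.9695 million.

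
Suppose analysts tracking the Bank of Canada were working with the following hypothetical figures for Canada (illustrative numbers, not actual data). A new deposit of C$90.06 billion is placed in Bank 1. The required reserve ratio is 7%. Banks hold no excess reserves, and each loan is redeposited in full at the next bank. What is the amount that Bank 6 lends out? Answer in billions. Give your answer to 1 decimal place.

Each bank lends a fraction (1 − rr) = 0.9300 of the deposit it receives, so Bank 6 receives 90.06·0.9300^5 and lends 90.06·0.9300^6 ≈ 58.2679 billion.

C$58.3 billion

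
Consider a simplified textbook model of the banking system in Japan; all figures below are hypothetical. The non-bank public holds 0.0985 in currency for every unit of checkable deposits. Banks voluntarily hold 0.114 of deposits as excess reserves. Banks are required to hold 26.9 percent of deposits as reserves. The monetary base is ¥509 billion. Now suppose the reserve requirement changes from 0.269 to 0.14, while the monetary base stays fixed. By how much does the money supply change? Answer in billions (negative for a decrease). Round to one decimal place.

¥425.0 billion

Initially m₁ = (1 + 0.0985) / (0.269 + 0.114 + 0.0985) ≈ 2.28141, so M₁ = 2.28141 × 509 ≈ 1161.2377 billion.
After the change m₂ = (1 + 0.0985) / (0.14 + 0.114 + 0.0985) ≈ 3.11631, so M₂ = 3.11631 × 509 ≈ 1586.2018 billion.
ΔM = M₂ − M₁ = 1586.2018 − 1161.2377 = 424.9641 billion.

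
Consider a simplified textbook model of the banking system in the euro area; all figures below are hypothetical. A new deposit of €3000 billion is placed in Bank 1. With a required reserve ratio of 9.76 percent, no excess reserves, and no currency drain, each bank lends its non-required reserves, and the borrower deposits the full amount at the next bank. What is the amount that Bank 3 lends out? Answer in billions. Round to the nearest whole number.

€2205 billion

Each bank lends a fraction (1 − rr) = 0.9024 of the deposit it receives, so Bank 3 receives 3000·0.9024^2 and lends 3000·0.9024^3 ≈ 2204.5427 billion.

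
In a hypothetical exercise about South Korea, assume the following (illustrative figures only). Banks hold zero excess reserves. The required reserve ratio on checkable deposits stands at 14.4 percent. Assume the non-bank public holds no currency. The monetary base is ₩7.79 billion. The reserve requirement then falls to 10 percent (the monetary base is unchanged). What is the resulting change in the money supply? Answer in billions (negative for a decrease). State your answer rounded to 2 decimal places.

Initially m₁ = 1 / (0.144) ≈ 6.9444, so M₁ = 6.9444 × 7.79 ≈ 54.0969 billion.
After the change m₂ = 1 / (0.1) = 10, so M₂ = 10 × 7.79 = 77.9 billion.
ΔM = M₂ − M₁ = 77.9 − 54.0969 = 23.8031 billion.

₩23.80 billion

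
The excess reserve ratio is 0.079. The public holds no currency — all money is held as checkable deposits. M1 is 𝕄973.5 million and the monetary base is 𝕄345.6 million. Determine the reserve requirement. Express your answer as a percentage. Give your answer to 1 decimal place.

Using m = M/MB = 973.5/345.6 ≈ 2.816840. Since m = (1 + c)/(c + rr + e), the denominator satisfies c + rr + e = (1 + c)/m = (1 + 0) / 2.816840 ≈ 0.355008.
With c = 0 and e = 0.079, the reserve requirement is 0.355008 − 0 − 0.079 = 0.276008.

27.6%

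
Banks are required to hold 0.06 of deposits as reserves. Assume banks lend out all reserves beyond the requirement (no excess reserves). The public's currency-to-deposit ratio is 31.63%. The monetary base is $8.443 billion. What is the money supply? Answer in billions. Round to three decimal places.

The money multiplier is m = (1 + c) / (rr + c) = (1 + 0.3163) / (0.06 + 0.3163) ≈ 3.49801.
So M = m × MB = 3.49801 × 8.443 ≈ 29.5337 billion.

$29.534 billion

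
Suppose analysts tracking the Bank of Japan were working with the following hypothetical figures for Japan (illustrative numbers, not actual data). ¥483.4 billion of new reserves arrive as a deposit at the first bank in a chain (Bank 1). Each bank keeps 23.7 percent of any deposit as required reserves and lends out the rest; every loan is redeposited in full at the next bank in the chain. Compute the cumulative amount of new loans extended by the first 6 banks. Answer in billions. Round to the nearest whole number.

¥1249 billion

Bank i lends (1 − rr)^i of the original deposit: Bank 1 lends 483.4·0.7630 = 368.8342, Bank 2 lends 483.4·0.7630² ≈ 281.4205, and so on.
Summing a geometric series: total = 483.4·[0.7630·(1 − 0.7630^6) / (1 − 0.7630)] ≈ 1249.1976 billion.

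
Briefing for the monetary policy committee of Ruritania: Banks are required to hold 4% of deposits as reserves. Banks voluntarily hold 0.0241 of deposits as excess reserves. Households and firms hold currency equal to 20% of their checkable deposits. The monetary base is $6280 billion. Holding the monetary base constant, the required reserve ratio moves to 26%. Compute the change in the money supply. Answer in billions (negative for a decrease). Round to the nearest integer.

Initially m₁ = (1 + 0.2) / (0.04 + 0.0241 + 0.2) ≈ 4.54373, so M₁ = 4.54373 × 6280 = 28534.6244 billion.
After the change m₂ = (1 + 0.2) / (0.26 + 0.0241 + 0.2) ≈ 2.47883, so M₂ = 2.47883 × 6280 = 15567.0524 billion.
ΔM = M₂ − M₁ = 15567.0524 − 28534.6244 = -12967.572 billion.

-12968 billion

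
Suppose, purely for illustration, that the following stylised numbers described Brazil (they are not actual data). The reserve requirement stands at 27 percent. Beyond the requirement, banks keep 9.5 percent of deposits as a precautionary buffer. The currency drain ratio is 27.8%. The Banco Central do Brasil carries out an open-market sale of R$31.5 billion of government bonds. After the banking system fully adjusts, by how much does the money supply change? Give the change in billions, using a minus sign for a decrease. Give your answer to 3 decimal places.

-62.608 billion

The money multiplier is m = (1 + c) / (rr + e + c) = (1 + 0.278) / (0.27 + 0.095 + 0.278) ≈ 1.987558.
The sale removes 31.5 billion of base, so ΔM = m × ΔMB = 1.987558 × (−31.5) ≈ -62.6081 billion.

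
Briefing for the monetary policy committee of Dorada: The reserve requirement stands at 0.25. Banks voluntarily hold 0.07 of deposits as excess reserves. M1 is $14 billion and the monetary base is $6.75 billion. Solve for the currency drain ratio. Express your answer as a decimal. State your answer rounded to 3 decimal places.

Using m = M/MB = 14/6.75 ≈ 2.074074. From m = (1 + c)/(c + rr + e), rearranging gives 1 + c = m·(c + rr + e), so c·(1 − m) = m·(rr + e) − 1.
Hence c = [m·(rr + e) − 1]/(1 − m) = [2.074074 × (0.25 + 0.07) − 1] / (1 − 2.074074) ≈ 0.313103.

0.313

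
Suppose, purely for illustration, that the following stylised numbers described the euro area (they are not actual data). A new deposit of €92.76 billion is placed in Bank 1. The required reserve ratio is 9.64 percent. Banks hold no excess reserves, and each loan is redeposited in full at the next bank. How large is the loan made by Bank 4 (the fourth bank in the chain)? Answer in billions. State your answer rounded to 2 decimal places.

€61.84 billion

Each bank lends a fraction (1 − rr) = 0.9036 of the deposit it receives, so Bank 4 receives 92.76·0.9036^3 and lends 92.76·0.9036^4 ≈ 61.8395 billion.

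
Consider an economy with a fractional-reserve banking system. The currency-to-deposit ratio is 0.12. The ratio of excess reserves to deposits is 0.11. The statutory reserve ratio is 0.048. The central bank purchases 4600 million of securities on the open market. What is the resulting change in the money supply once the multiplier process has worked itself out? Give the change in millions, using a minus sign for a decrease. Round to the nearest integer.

The money multiplier is m = (1 + c) / (rr + e + c) = (1 + 0.12) / (0.048 + 0.11 + 0.12) ≈ 4.02878.
The purchase adds 4600 million of base, so ΔM = m × ΔMB = 4.02878 × (+4600) = 18532.388 million.

18532 million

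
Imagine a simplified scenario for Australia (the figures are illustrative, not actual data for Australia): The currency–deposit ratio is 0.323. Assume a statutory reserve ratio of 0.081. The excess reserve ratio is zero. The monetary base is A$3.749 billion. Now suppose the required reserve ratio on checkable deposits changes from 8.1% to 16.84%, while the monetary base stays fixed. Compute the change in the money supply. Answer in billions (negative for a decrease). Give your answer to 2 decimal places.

Initially m₁ = (1 + 0.323) / (0.081 + 0.323) ≈ 3.2748, so M₁ = 3.2748 × 3.749 ≈ 12.2772 billion.
After the change m₂ = (1 + 0.323) / (0.1684 + 0.323) ≈ 2.6923, so M₂ = 2.6923 × 3.749 ≈ 10.0934 billion.
ΔM = M₂ − M₁ = 10.0934 − 12.2772 = -2.1838 billion.

-2.18 billion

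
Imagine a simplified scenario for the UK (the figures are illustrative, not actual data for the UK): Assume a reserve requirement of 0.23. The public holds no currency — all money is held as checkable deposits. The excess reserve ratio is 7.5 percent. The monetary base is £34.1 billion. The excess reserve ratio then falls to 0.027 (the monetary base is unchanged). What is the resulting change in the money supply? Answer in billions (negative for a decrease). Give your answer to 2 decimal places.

£20.88 billion

Initially m₁ = 1 / (0.23 + 0.075) ≈ 3.27869, so M₁ = 3.27869 × 34.1 ≈ 111.8033 billion.
After the change m₂ = 1 / (0.23 + 0.027) ≈ 3.89105, so M₂ = 3.89105 × 34.1 ≈ 132.6848 billion.
ΔM = M₂ − M₁ = 132.6848 − 111.8033 = 20.8815 billion.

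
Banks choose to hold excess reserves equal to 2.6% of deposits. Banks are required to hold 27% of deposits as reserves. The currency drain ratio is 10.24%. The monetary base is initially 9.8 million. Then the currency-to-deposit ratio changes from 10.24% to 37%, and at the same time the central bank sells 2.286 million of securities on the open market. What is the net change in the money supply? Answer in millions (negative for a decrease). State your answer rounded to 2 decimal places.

-11.66 million

Before: m₁ = (1 + 0.1024) / (0.27 + 0.026 + 0.1024) ≈ 2.7671, MB₁ = 9.8, so M₁ = 2.7671 × 9.8 ≈ 27.1176 million.
After: m₂ = (1 + 0.37) / (0.27 + 0.026 + 0.37) ≈ 2.0571, MB₂ = 9.8 − 2.286 = 7.514, so M₂ = 2.0571 × 7.514 ≈ 15.457 million.
ΔM = M₂ − M₁ = 15.457 − 27.1176 = -11.6606 million.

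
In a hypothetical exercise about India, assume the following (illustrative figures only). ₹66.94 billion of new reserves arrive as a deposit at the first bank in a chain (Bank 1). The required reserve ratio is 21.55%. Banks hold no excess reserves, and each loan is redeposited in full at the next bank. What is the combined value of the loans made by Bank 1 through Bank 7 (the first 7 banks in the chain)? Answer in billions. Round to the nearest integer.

Bank i lends (1 − rr)^i of the original deposit: Bank 1 lends 66.94·0.7845 ≈ 52.5144, Bank 2 lends 66.94·0.7845² ≈ 41.1976, and so on.
Summing a geometric series: total = 66.94·[0.7845·(1 − 0.7845^7) / (1 − 0.7845)] ≈ 199.1227 billion.

₹199 billion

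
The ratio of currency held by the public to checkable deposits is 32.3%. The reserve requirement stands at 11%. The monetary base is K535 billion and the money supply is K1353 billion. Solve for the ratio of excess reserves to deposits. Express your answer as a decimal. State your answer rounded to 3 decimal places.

Using m = M/MB = 1353/535 ≈ 2.528972. Since m = (1 + c)/(c + rr + e), the denominator satisfies c + rr + e = (1 + c)/m = (1 + 0.323) / 2.528972 ≈ 0.523137.
With c = 0.323 and rr = 0.11, the ratio of excess reserves to deposits is 0.523137 − 0.323 − 0.11 = 0.090137.

0.090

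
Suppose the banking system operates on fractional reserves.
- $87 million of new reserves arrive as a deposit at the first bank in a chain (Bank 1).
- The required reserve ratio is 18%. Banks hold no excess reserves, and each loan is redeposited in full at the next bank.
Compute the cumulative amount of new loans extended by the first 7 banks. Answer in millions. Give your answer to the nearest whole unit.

Bank i lends (1 − rr)^i of the original deposit: Bank 1 lends 87·0.8200 = 71.3400, Bank 2 lends 87·0.8200² = 58.4988, and so on.
Summing a geometric series: total = 87·[0.8200·(1 − 0.8200^7) / (1 − 0.8200)] ≈ 297.5332 million.

$298 million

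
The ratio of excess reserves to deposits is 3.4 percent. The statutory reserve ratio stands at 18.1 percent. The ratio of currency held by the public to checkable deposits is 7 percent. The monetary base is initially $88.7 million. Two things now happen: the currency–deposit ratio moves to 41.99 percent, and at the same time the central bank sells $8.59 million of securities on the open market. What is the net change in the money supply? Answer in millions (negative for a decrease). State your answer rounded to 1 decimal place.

Before: m₁ = (1 + 0.07) / (0.181 + 0.034 + 0.07) ≈ 3.7544, MB₁ = 88.7, so M₁ = 3.7544 × 88.7 ≈ 333.0153 million.
After: m₂ = (1 + 0.4199) / (0.181 + 0.034 + 0.4199) ≈ 2.2364, MB₂ = 88.7 − 8.59 = 80.11, so M₂ = 2.2364 × 80.11 ≈ 179.158 million.
ΔM = M₂ − M₁ = 179.158 − 333.0153 = -153.8573 million.

-153.9 million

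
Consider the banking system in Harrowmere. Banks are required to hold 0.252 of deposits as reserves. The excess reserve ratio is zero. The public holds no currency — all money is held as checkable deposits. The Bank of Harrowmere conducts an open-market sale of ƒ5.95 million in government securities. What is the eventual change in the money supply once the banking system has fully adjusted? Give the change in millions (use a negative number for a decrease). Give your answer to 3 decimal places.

The simple money multiplier is m = 1/rr = 1/0.252 ≈ 3.96825.
An open-market sale reduces the monetary base by 5.95 million, so ΔM = m × ΔMB = 3.96825 × (−5.95) ≈ -23.6111 million.

-23.611 million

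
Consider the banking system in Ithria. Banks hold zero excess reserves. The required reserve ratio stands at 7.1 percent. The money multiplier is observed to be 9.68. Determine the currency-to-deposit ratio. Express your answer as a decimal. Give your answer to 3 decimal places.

0.036

Using m = 9.68. From m = (1 + c)/(c + rr + e), rearranging gives 1 + c = m·(c + rr + e), so c·(1 − m) = m·(rr + e) − 1.
Hence c = [m·(rr + e) − 1]/(1 − m) = [9.68 × (0.071 + 0) − 1] / (1 − 9.68) ≈ 0.036028.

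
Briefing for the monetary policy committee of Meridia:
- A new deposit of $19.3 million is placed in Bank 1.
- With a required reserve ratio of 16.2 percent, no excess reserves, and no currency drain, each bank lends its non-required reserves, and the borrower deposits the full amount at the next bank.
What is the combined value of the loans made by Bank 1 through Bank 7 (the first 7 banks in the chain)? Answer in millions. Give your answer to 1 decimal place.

$70.9 million

Bank i lends (1 − rr)^i of the original deposit: Bank 1 lends 19.3·0.8380 = 16.1734, Bank 2 lends 19.3·0.8380² ≈ 13.5533, and so on.
Summing a geometric series: total = 19.3·[0.8380·(1 − 0.8380^7) / (1 − 0.8380)] ≈ 70.8627 million.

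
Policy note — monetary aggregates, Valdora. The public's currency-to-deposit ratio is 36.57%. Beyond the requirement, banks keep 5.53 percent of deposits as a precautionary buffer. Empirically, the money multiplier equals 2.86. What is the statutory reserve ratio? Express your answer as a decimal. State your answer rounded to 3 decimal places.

0.057

Using m = 2.86. Since m = (1 + c)/(c + rr + e), the denominator satisfies c + rr + e = (1 + c)/m = (1 + 0.3657) / 2.86 ≈ 0.477517.
With c = 0.3657 and e = 0.0553, the statutory reserve ratio is 0.477517 − 0.3657 − 0.0553 = 0.056517.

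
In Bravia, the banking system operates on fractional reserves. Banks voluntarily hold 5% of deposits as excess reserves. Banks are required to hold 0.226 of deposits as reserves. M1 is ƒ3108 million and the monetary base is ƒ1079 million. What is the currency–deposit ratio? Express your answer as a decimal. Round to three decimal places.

Using m = M/MB = 3108/1079 ≈ 2.880445. From m = (1 + c)/(c + rr + e), rearranging gives 1 + c = m·(c + rr + e), so c·(1 − m) = m·(rr + e) − 1.
Hence c = [m·(rr + e) − 1]/(1 − m) = [2.880445 × (0.226 + 0.05) − 1] / (1 − 2.880445) ≈ 0.109015.

0.109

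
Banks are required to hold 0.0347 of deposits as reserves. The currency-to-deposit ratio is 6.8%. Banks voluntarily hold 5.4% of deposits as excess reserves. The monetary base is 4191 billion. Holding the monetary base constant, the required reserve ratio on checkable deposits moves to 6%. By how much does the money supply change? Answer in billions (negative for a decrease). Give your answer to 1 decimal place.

-3970.7 billion

Initially m₁ = (1 + 0.068) / (0.0347 + 0.054 + 0.068) ≈ 6.815571, so M₁ = 6.815571 × 4191 ≈ 28564.0581 billion.
After the change m₂ = (1 + 0.068) / (0.06 + 0.054 + 0.068) ≈ 5.868132, so M₂ = 5.868132 × 4191 ≈ 24593.3412 billion.
ΔM = M₂ − M₁ = 24593.3412 − 28564.0581 = -3970.7169 billion.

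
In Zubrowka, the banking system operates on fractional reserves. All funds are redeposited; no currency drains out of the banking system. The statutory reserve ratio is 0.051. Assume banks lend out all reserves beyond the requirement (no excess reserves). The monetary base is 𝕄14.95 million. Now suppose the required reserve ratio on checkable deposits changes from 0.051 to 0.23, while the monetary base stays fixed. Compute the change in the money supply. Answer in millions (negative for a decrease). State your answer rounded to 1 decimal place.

Initially m₁ = 1 / (0.051) ≈ 19.6078, so M₁ = 19.6078 × 14.95 ≈ 293.1366 million.
After the change m₂ = 1 / (0.23) ≈ 4.3478, so M₂ = 4.3478 × 14.95 ≈ 64.9996 million.
ΔM = M₂ − M₁ = 64.9996 − 293.1366 = -228.137 million.

-228.1 million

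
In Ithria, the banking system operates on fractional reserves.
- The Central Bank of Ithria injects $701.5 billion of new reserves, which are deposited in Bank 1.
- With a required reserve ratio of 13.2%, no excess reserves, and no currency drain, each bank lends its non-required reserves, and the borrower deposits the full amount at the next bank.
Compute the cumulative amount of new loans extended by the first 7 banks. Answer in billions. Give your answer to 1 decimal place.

$2900.5 billion

Bank i lends (1 − rr)^i of the original deposit: Bank 1 lends 701.5·0.8680 = 608.9020, Bank 2 lends 701.5·0.8680² ≈ 528.5269, and so on.
Summing a geometric series: total = 701.5·[0.8680·(1 − 0.8680^7) / (1 − 0.8680)] ≈ 2900.4690 billion.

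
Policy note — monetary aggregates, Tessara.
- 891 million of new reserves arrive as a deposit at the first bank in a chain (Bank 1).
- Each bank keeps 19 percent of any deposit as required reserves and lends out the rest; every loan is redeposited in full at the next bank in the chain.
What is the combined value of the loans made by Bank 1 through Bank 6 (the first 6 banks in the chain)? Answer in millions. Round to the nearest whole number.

2726 million

Bank i lends (1 − rr)^i of the original deposit: Bank 1 lends 891·0.8100 = 721.7100, Bank 2 lends 891·0.8100² = 584.5851, and so on.
Summing a geometric series: total = 891·[0.8100·(1 − 0.8100^6) / (1 − 0.8100)] ≈ 2725.6725 million.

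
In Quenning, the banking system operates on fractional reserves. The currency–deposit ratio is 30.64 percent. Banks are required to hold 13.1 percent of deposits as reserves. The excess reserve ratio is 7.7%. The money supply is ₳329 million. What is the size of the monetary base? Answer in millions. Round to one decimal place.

The money multiplier is m = (1 + c) / (rr + e + c) = (1 + 0.3064) / (0.131 + 0.077 + 0.3064) ≈ 2.53966.
MB = M / m = 329 / 2.53966 ≈ 129.5449 million.

₳129.5 million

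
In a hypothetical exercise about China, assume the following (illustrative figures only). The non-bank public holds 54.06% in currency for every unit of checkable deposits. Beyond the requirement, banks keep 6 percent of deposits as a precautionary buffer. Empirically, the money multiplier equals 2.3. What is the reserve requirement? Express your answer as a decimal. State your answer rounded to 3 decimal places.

Using m = 2.3. Since m = (1 + c)/(c + rr + e), the denominator satisfies c + rr + e = (1 + c)/m = (1 + 0.5406) / 2.3 ≈ 0.669826.
With c = 0.5406 and e = 0.06, the reserve requirement is 0.669826 − 0.5406 − 0.06 = 0.069226.

0.069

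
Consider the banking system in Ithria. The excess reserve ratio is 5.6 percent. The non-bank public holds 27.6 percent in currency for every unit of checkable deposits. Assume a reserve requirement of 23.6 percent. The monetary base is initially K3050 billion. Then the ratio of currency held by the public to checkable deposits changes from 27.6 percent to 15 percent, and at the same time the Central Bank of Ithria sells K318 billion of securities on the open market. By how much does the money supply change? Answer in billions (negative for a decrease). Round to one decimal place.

Before: m₁ = (1 + 0.276) / (0.236 + 0.056 + 0.276) ≈ 2.246479, MB₁ = 3050, so M₁ = 2.246479 × 3050 ≈ 6851.7609 billion.
After: m₂ = (1 + 0.15) / (0.236 + 0.056 + 0.15) ≈ 2.601810, MB₂ = 3050 − 318 = 2732, so M₂ = 2.601810 × 2732 ≈ 7108.1449 billion.
ΔM = M₂ − M₁ = 7108.1449 − 6851.7609 = 256.384 billion.

K256.4 billion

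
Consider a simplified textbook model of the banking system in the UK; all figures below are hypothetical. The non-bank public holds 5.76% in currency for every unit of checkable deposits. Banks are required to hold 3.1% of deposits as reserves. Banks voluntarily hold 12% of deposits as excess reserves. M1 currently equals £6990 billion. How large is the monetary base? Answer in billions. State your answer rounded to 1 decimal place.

The money multiplier is m = (1 + c) / (rr + e + c) = (1 + 0.0576) / (0.031 + 0.12 + 0.0576) ≈ 5.069990.
MB = M / m = 6990 / 5.069990 ≈ 1378.7009 billion.

£1378.7 billion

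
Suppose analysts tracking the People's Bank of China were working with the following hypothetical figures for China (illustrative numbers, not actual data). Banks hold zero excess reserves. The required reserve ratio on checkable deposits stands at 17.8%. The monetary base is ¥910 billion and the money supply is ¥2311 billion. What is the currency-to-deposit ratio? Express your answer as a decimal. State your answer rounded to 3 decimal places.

0.356

Using m = M/MB = 2311/910 ≈ 2.539560. From m = (1 + c)/(c + rr + e), rearranging gives 1 + c = m·(c + rr + e), so c·(1 − m) = m·(rr + e) − 1.
Hence c = [m·(rr + e) − 1]/(1 − m) = [2.539560 × (0.178 + 0) − 1] / (1 − 2.539560) ≈ 0.355919.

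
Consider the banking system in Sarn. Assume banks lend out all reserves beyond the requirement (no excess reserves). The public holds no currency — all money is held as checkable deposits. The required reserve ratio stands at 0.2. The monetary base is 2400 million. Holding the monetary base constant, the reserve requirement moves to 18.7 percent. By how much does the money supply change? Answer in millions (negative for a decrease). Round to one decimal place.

834.2 million

Initially m₁ = 1 / (0.2) = 5, so M₁ = 5 × 2400 = 12000 million.
After the change m₂ = 1 / (0.187) ≈ 5.347594, so M₂ = 5.347594 × 2400 = 12834.2256 million.
ΔM = M₂ − M₁ = 12834.2256 − 12000 = 834.2256 million.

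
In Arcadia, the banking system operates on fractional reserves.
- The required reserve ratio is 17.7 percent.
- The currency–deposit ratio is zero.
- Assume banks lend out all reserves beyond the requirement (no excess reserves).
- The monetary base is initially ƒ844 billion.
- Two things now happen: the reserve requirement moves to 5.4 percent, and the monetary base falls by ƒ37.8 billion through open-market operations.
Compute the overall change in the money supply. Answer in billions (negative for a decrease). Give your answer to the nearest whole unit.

ƒ10161 billion

Before: m₁ = 1 / (0.177) ≈ 5.6497, MB₁ = 844, so M₁ = 5.6497 × 844 = 4768.3468 billion.
After: m₂ = 1 / (0.054) ≈ 18.5185, MB₂ = 844 − 37.8 = 806.2, so M₂ = 18.5185 × 806.2 = 14929.6147 billion.
ΔM = M₂ − M₁ = 14929.6147 − 4768.3468 = 10161.2679 billion.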